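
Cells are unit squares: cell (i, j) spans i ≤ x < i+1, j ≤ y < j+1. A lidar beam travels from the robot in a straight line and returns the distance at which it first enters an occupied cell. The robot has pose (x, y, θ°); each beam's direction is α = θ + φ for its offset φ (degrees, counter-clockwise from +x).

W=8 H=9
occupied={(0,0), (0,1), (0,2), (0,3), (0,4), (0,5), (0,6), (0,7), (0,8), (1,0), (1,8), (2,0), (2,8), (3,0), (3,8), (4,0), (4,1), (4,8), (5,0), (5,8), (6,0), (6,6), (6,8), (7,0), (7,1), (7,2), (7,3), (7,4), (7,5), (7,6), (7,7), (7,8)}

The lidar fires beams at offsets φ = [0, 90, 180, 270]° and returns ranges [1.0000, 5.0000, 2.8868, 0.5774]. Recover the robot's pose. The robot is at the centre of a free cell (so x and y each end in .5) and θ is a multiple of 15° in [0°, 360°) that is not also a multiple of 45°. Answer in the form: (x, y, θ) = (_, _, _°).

(x, y, θ) = (3.5, 7.5, 150°)

The pose lattice has 40·16 = 640 candidates. Test each by forward raycasting.
  (5.5, 4.5, 330°): beam 1 = 1.7321 ≠ 1.0000 ✗
  (1.5, 5.5, 240°): beam 2 = 6.3509 ≠ 5.0000 ✗
  (1.5, 3.5, 300°): beam 1 = 2.8868 ≠ 1.0000 ✗
  (6.5, 1.5, 150°): beam 1 = 6.3509 ≠ 1.0000 ✗
  (3.5, 5.5, 300°): beam 1 = 5.1962 ≠ 1.0000 ✗
  …
  (3.5, 7.5, 150°): r_1=1.0000, r_2=5.0000, r_3=2.8868, r_4=0.5774 — all match ✓
No second candidate reproduces the full scan.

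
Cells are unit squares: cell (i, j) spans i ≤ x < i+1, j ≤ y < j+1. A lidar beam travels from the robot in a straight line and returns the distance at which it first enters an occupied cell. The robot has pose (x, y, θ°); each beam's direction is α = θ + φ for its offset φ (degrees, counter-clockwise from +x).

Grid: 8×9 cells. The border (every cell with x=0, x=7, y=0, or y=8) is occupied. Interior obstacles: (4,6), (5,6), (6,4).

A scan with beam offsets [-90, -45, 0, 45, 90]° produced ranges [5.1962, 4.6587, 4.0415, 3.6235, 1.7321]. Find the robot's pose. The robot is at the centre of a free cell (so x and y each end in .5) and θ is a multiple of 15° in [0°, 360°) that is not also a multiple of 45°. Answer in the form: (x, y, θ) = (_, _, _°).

(x, y, θ) = (2.5, 4.5, 60°)

The pose lattice has 39·16 = 624 candidates. Test each by forward raycasting.
  (4.5, 2.5, 330°): beam 1 = 1.7321 ≠ 5.1962 ✗
  (1.5, 6.5, 105°): beam 1 = 5.6940 ≠ 5.1962 ✗
  (2.5, 6.5, 15°): beam 1 = 5.6940 ≠ 5.1962 ✗
  (5.5, 5.5, 195°): beam 1 = 0.5176 ≠ 5.1962 ✗
  …
  (2.5, 4.5, 60°): r_1=5.1962, r_2=4.6587, r_3=4.0415, r_4=3.6235, r_5=1.7321 — all match ✓
Only this pose fits every beam.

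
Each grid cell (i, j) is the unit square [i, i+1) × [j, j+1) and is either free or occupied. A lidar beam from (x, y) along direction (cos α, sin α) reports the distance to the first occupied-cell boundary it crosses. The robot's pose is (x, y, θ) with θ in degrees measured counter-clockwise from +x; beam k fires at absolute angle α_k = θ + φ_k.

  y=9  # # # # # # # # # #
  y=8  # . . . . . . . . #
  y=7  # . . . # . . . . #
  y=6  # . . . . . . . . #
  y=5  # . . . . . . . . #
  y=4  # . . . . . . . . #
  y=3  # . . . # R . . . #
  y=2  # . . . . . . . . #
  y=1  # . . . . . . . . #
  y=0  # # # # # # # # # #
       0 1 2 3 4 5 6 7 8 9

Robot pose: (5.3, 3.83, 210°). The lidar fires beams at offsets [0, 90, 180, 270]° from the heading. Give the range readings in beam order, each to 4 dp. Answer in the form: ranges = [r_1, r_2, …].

beam 1: φ=0°, α=210°
  direction (-0.8660, -0.5000); cell (5,3); t to first gridline: x 0.3464, y 1.6600 (then +1.1547 / +2.0000)
    (4,3) via x @ 0.3464  # hit
  → r_1 = 0.3464
beam 2: φ=90°, α=300°
  direction (0.5000, -0.8660); cell (5,3); t to first gridline: x 1.4000, y 0.9584 (then +2.0000 / +1.1547)
    (5,2) via y @ 0.9584
    (6,2) via x @ 1.4000
    (6,1) via y @ 2.1131
    (6,0) via y @ 3.2678  # hit
  → r_2 = 3.2678
beam 3: φ=180°, α=30°
  direction (0.8660, 0.5000); cell (5,3); t to first gridline: x 0.8083, y 0.3400 (then +1.1547 / +2.0000)
    (5,4) via y @ 0.3400
    (6,4) via x @ 0.8083
    (7,4) via x @ 1.9630
    (7,5) via y @ 2.3400
    (8,5) via x @ 3.1177
    (9,5) via x @ 4.2724  # hit
  → r_3 = 4.2724
beam 4: φ=270°, α=120°
  direction (-0.5000, 0.8660); cell (5,3); t to first gridline: x 0.6000, y 0.1963 (then +2.0000 / +1.1547)
    (5,4) via y @ 0.1963
    (4,4) via x @ 0.6000
    (4,5) via y @ 1.3510
    (4,6) via y @ 2.5057
    (3,6) via x @ 2.6000
    (3,7) via y @ 3.6604
    (2,7) via x @ 4.6000
    (2,8) via y @ 4.8151
    (2,9) via y @ 5.9698  # hit
  → r_4 = 5.9698

ranges = [0.3464, 3.2678, 4.2724, 5.9698]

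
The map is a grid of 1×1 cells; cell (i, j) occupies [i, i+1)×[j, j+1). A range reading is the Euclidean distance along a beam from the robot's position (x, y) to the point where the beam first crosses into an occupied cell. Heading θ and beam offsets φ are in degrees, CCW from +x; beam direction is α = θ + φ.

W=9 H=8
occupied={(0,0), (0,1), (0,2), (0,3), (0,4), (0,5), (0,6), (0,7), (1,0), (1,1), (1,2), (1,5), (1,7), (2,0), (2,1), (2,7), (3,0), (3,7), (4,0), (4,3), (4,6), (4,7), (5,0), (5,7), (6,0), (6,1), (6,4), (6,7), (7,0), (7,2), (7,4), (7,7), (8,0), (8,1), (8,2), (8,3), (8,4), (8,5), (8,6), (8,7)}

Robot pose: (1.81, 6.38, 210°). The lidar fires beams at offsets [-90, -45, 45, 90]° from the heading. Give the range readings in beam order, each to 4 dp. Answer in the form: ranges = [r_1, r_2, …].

beam 1: φ=-90°, α=120°
  cosα=-0.5000 sinα=0.8660 | (1,6) | tMaxX 1.6200 tMaxY 0.7159 | tΔX 2.0000 tΔY 1.1547
    t=0.7159 [y] (1,7) — stop
  → r_1 = 0.7159
beam 2: φ=-45°, α=165°
  cosα=-0.9659 sinα=0.2588 | (1,6) | tMaxX 0.8386 tMaxY 2.3955 | tΔX 1.0353 tΔY 3.8637
    t=0.8386 [x] (0,6) — stop
  → r_2 = 0.8386
beam 3: φ=45°, α=255°
  cosα=-0.2588 sinα=-0.9659 | (1,6) | tMaxX 3.1296 tMaxY 0.3934 | tΔX 3.8637 tΔY 1.0353
    t=0.3934 [y] (1,5) — stop
  → r_3 = 0.3934
beam 4: φ=90°, α=300°
  cosα=0.5000 sinα=-0.8660 | (1,6) | tMaxX 0.3800 tMaxY 0.4388 | tΔX 2.0000 tΔY 1.1547
    t=0.3800 [x] (2,6)
    t=0.4388 [y] (2,5)
    t=1.5935 [y] (2,4)
    t=2.3800 [x] (3,4)
    t=2.7482 [y] (3,3)
    t=3.9029 [y] (3,2)
    t=4.3800 [x] (4,2)
    t=5.0576 [y] (4,1)
    t=6.2123 [y] (4,0) — stop
  → r_4 = 6.2123

ranges = [0.7159, 0.8386, 0.3934, 6.2123]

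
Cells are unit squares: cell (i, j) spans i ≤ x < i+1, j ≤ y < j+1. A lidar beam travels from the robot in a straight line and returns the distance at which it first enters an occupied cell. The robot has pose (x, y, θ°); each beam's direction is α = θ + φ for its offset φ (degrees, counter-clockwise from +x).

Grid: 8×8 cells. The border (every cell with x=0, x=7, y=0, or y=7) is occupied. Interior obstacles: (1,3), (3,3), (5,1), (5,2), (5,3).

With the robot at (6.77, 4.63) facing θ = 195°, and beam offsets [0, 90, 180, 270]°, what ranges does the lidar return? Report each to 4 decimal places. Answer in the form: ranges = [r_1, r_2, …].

ranges = [2.8677, 0.8887, 0.2381, 2.4536]

beam 1: φ=0°, α=195°
  cosα=-0.9659 sinα=-0.2588 | (6,4) | tMaxX 0.7972 tMaxY 2.4341 | tΔX 1.0353 tΔY 3.8637
    t=0.7972 [x] (5,4)
    t=1.8324 [x] (4,4)
    t=2.4341 [y] (4,3)
    t=2.8677 [x] (3,3) — stop
  → r_1 = 2.8677
beam 2: φ=90°, α=285°
  cosα=0.2588 sinα=-0.9659 | (6,4) | tMaxX 0.8887 tMaxY 0.6522 | tΔX 3.8637 tΔY 1.0353
    t=0.6522 [y] (6,3)
    t=0.8887 [x] (7,3) — stop
  → r_2 = 0.8887
beam 3: φ=180°, α=15°
  cosα=0.9659 sinα=0.2588 | (6,4) | tMaxX 0.2381 tMaxY 1.4296 | tΔX 1.0353 tΔY 3.8637
    t=0.2381 [x] (7,4) — stop
  → r_3 = 0.2381
beam 4: φ=270°, α=105°
  cosα=-0.2588 sinα=0.9659 | (6,4) | tMaxX 2.9751 tMaxY 0.3831 | tΔX 3.8637 tΔY 1.0353
    t=0.3831 [y] (6,5)
    t=1.4183 [y] (6,6)
    t=2.4536 [y] (6,7) — stop
  → r_4 = 2.4536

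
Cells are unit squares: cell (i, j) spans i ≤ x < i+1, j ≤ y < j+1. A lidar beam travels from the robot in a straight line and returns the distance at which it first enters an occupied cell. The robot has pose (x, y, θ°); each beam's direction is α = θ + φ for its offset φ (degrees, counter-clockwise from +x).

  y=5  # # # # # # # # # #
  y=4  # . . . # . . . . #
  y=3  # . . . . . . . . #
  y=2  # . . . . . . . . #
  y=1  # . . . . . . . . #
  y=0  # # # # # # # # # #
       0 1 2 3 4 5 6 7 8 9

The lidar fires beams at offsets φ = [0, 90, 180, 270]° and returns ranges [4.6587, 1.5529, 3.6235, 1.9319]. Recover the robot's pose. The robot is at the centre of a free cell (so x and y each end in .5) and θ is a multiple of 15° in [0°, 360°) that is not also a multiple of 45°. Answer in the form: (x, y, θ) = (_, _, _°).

(x, y, θ) = (5.5, 2.5, 195°)

Enumerate (i+0.5, j+0.5, θ) over the 31 free cells and 16 admissible headings. For each, cast all 4 beams and compare to the given ranges.
  (1.5, 4.5, 150°): beam 1 = 0.5774 ≠ 4.6587 ✗
  (8.5, 4.5, 105°): beam 1 = 0.5176 ≠ 4.6587 ✗
  (8.5, 1.5, 300°): beam 1 = 0.5774 ≠ 4.6587 ✗
  (2.5, 1.5, 300°): beam 1 = 0.5774 ≠ 4.6587 ✗
  …
  (5.5, 2.5, 195°): r_1=4.6587, r_2=1.5529, r_3=3.6235, r_4=1.9319 — all match ✓
Only this pose fits every beam.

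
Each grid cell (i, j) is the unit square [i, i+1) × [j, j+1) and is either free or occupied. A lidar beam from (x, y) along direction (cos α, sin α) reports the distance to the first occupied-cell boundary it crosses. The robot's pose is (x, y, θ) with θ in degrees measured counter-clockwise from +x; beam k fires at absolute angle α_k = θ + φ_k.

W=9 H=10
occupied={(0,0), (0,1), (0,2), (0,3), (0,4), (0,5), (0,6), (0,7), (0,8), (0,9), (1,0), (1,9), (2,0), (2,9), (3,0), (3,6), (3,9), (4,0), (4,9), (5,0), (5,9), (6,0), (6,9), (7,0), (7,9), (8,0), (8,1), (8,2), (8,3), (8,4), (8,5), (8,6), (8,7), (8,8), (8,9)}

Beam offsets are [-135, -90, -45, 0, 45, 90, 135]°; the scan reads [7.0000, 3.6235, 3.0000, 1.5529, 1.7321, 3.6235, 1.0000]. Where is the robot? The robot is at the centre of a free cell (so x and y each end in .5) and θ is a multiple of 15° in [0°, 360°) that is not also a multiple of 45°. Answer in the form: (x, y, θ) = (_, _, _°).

The pose lattice has 55·16 = 880 candidates. Test each by forward raycasting.
  (5.5, 5.5, 75°): beam 1 = 5.0000 ≠ 7.0000 ✗
  (5.5, 3.5, 285°): beam 1 = 5.1962 ≠ 7.0000 ✗
  (2.5, 3.5, 30°): beam 1 = 2.5882 ≠ 7.0000 ✗
  …
  (4.5, 7.5, 75°): r_1=7.0000, r_2=3.6235, r_3=3.0000, r_4=1.5529, r_5=1.7321, r_6=3.6235, r_7=1.0000 — all match ✓
Unique over the lattice → pose = (4.5, 7.5, 75°).

(x, y, θ) = (4.5, 7.5, 75°)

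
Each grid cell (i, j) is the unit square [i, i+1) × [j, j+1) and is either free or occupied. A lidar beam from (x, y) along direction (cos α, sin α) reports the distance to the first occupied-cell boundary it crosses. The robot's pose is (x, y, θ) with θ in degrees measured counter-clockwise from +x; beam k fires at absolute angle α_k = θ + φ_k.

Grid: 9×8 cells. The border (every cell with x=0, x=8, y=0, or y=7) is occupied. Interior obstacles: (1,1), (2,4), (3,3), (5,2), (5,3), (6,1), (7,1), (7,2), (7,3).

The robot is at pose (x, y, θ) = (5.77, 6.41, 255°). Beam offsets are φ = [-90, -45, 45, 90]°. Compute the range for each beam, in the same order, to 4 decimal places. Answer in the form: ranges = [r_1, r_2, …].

beam 1: φ=-90°, α=165°
  dir = (cos 165°, sin 165°) = (-0.9659, 0.2588); from cell (5,6)
  next x-line at t=0.7972, next y-line at t=2.2796; Δt_x=1.0353, Δt_y=3.8637
    x: enter (4,6) at t=0.7972
    x: enter (3,6) at t=1.8324
    y: enter (3,7) at t=2.2796 ← occupied
  → r_1 = 2.2796
beam 2: φ=-45°, α=210°
  dir = (cos 210°, sin 210°) = (-0.8660, -0.5000); from cell (5,6)
  next x-line at t=0.8891, next y-line at t=0.8200; Δt_x=1.1547, Δt_y=2.0000
    y: enter (5,5) at t=0.8200
    x: enter (4,5) at t=0.8891
    x: enter (3,5) at t=2.0438
    y: enter (3,4) at t=2.8200
    x: enter (2,4) at t=3.1985 ← occupied
  → r_2 = 3.1985
beam 3: φ=45°, α=300°
  dir = (cos 300°, sin 300°) = (0.5000, -0.8660); from cell (5,6)
  next x-line at t=0.4600, next y-line at t=0.4734; Δt_x=2.0000, Δt_y=1.1547
    x: enter (6,6) at t=0.4600
    y: enter (6,5) at t=0.4734
    y: enter (6,4) at t=1.6281
    x: enter (7,4) at t=2.4600
    y: enter (7,3) at t=2.7828 ← occupied
  → r_3 = 2.7828
beam 4: φ=90°, α=345°
  dir = (cos 345°, sin 345°) = (0.9659, -0.2588); from cell (5,6)
  next x-line at t=0.2381, next y-line at t=1.5841; Δt_x=1.0353, Δt_y=3.8637
    x: enter (6,6) at t=0.2381
    x: enter (7,6) at t=1.2734
    y: enter (7,5) at t=1.5841
    x: enter (8,5) at t=2.3087 ← occupied
  → r_4 = 2.3087

ranges = [2.2796, 3.1985, 2.7828, 2.3087]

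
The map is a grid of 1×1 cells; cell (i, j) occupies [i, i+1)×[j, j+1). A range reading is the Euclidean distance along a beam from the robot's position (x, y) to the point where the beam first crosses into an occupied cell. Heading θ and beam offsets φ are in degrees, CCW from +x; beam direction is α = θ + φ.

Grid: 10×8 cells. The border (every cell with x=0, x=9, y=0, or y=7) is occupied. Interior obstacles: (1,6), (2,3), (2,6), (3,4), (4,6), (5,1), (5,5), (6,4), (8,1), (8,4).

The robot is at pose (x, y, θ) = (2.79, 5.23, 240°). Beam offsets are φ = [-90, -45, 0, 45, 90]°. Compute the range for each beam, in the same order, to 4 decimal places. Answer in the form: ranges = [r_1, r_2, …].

ranges = [1.5400, 1.8531, 1.4203, 0.8114, 0.4600]

beam 1: φ=-90°, α=150°
  d=(-0.8660,0.5000)  start (2,5)  tX=0.9122 tY=1.5400  stride 1/|dx|=1.1547 1/|dy|=2.0000
    cross x-line → (1,5), t=0.9122
    cross y-line → (1,6), t=1.5400 (wall)
  → r_1 = 1.5400
beam 2: φ=-45°, α=195°
  d=(-0.9659,-0.2588)  start (2,5)  tX=0.8179 tY=0.8887  stride 1/|dx|=1.0353 1/|dy|=3.8637
    cross x-line → (1,5), t=0.8179
    cross y-line → (1,4), t=0.8887
    cross x-line → (0,4), t=1.8531 (wall)
  → r_2 = 1.8531
beam 3: φ=0°, α=240°
  d=(-0.5000,-0.8660)  start (2,5)  tX=1.5800 tY=0.2656  stride 1/|dx|=2.0000 1/|dy|=1.1547
    cross y-line → (2,4), t=0.2656
    cross y-line → (2,3), t=1.4203 (wall)
  → r_3 = 1.4203
beam 4: φ=45°, α=285°
  d=(0.2588,-0.9659)  start (2,5)  tX=0.8114 tY=0.2381  stride 1/|dx|=3.8637 1/|dy|=1.0353
    cross y-line → (2,4), t=0.2381
    cross x-line → (3,4), t=0.8114 (wall)
  → r_4 = 0.8114
beam 5: φ=90°, α=330°
  d=(0.8660,-0.5000)  start (2,5)  tX=0.2425 tY=0.4600  stride 1/|dx|=1.1547 1/|dy|=2.0000
    cross x-line → (3,5), t=0.2425
    cross y-line → (3,4), t=0.4600 (wall)
  → r_5 = 0.4600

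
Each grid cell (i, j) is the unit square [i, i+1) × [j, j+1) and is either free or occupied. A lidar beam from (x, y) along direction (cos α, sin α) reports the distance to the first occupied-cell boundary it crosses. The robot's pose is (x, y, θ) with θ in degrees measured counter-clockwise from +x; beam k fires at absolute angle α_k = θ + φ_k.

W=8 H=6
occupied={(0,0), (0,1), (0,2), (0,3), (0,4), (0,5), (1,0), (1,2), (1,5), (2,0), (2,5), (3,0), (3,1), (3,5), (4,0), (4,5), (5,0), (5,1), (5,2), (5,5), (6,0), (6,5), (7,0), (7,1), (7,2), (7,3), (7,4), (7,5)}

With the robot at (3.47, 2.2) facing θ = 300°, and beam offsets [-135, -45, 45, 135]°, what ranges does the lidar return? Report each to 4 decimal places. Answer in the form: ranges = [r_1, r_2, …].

ranges = [1.5219, 0.2071, 1.5840, 2.8988]

beam 1: φ=-135°, α=165°
  direction (-0.9659, 0.2588); cell (3,2); t to first gridline: x 0.4866, y 3.0910 (then +1.0353 / +3.8637)
    (2,2) via x @ 0.4866
    (1,2) via x @ 1.5219  # hit
  → r_1 = 1.5219
beam 2: φ=-45°, α=255°
  direction (-0.2588, -0.9659); cell (3,2); t to first gridline: x 1.8159, y 0.2071 (then +3.8637 / +1.0353)
    (3,1) via y @ 0.2071  # hit
  → r_2 = 0.2071
beam 3: φ=45°, α=345°
  direction (0.9659, -0.2588); cell (3,2); t to first gridline: x 0.5487, y 0.7727 (then +1.0353 / +3.8637)
    (4,2) via x @ 0.5487
    (4,1) via y @ 0.7727
    (5,1) via x @ 1.5840  # hit
  → r_3 = 1.5840
beam 4: φ=135°, α=75°
  direction (0.2588, 0.9659); cell (3,2); t to first gridline: x 2.0478, y 0.8282 (then +3.8637 / +1.0353)
    (3,3) via y @ 0.8282
    (3,4) via y @ 1.8635
    (4,4) via x @ 2.0478
    (4,5) via y @ 2.8988  # hit
  → r_4 = 2.8988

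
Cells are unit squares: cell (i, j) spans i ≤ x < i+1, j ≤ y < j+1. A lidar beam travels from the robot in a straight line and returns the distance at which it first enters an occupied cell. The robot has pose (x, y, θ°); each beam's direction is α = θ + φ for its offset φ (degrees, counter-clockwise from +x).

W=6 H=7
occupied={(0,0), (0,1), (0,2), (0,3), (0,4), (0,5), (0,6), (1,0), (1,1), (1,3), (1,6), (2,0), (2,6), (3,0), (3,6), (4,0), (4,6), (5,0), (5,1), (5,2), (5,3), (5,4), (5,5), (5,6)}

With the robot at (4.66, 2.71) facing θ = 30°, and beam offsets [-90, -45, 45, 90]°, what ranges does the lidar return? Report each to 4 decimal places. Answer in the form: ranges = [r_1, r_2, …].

ranges = [0.6800, 0.3520, 1.3137, 3.7990]

beam 1: φ=-90°, α=300°
  cosα=0.5000 sinα=-0.8660 | (4,2) | tMaxX 0.6800 tMaxY 0.8198 | tΔX 2.0000 tΔY 1.1547
    t=0.6800 [x] (5,2) — stop
  → r_1 = 0.6800
beam 2: φ=-45°, α=345°
  cosα=0.9659 sinα=-0.2588 | (4,2) | tMaxX 0.3520 tMaxY 2.7432 | tΔX 1.0353 tΔY 3.8637
    t=0.3520 [x] (5,2) — stop
  → r_2 = 0.3520
beam 3: φ=45°, α=75°
  cosα=0.2588 sinα=0.9659 | (4,2) | tMaxX 1.3137 tMaxY 0.3002 | tΔX 3.8637 tΔY 1.0353
    t=0.3002 [y] (4,3)
    t=1.3137 [x] (5,3) — stop
  → r_3 = 1.3137
beam 4: φ=90°, α=120°
  cosα=-0.5000 sinα=0.8660 | (4,2) | tMaxX 1.3200 tMaxY 0.3349 | tΔX 2.0000 tΔY 1.1547
    t=0.3349 [y] (4,3)
    t=1.3200 [x] (3,3)
    t=1.4896 [y] (3,4)
    t=2.6443 [y] (3,5)
    t=3.3200 [x] (2,5)
    t=3.7990 [y] (2,6) — stop
  → r_4 = 3.7990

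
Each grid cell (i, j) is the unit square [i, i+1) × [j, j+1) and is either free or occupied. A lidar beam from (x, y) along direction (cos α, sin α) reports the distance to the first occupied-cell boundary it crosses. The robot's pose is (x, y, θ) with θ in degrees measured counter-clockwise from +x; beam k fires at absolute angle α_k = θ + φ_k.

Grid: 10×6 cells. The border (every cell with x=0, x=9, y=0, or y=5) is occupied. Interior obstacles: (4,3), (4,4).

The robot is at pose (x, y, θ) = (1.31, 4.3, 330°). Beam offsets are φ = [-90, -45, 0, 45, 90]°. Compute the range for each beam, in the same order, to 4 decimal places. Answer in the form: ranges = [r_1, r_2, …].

beam 1: φ=-90°, α=240°
  cosα=-0.5000 sinα=-0.8660 | (1,4) | tMaxX 0.6200 tMaxY 0.3464 | tΔX 2.0000 tΔY 1.1547
    t=0.3464 [y] (1,3)
    t=0.6200 [x] (0,3) — stop
  → r_1 = 0.6200
beam 2: φ=-45°, α=285°
  cosα=0.2588 sinα=-0.9659 | (1,4) | tMaxX 2.6660 tMaxY 0.3106 | tΔX 3.8637 tΔY 1.0353
    t=0.3106 [y] (1,3)
    t=1.3459 [y] (1,2)
    t=2.3811 [y] (1,1)
    t=2.6660 [x] (2,1)
    t=3.4164 [y] (2,0) — stop
  → r_2 = 3.4164
beam 3: φ=0°, α=330°
  cosα=0.8660 sinα=-0.5000 | (1,4) | tMaxX 0.7967 tMaxY 0.6000 | tΔX 1.1547 tΔY 2.0000
    t=0.6000 [y] (1,3)
    t=0.7967 [x] (2,3)
    t=1.9514 [x] (3,3)
    t=2.6000 [y] (3,2)
    t=3.1061 [x] (4,2)
    t=4.2608 [x] (5,2)
    t=4.6000 [y] (5,1)
    t=5.4155 [x] (6,1)
    t=6.5702 [x] (7,1)
    t=6.6000 [y] (7,0) — stop
  → r_3 = 6.6000
beam 4: φ=45°, α=15°
  cosα=0.9659 sinα=0.2588 | (1,4) | tMaxX 0.7143 tMaxY 2.7046 | tΔX 1.0353 tΔY 3.8637
    t=0.7143 [x] (2,4)
    t=1.7496 [x] (3,4)
    t=2.7046 [y] (3,5) — stop
  → r_4 = 2.7046
beam 5: φ=90°, α=60°
  cosα=0.5000 sinα=0.8660 | (1,4) | tMaxX 1.3800 tMaxY 0.8083 | tΔX 2.0000 tΔY 1.1547
    t=0.8083 [y] (1,5) — stop
  → r_5 = 0.8083

ranges = [0.6200, 3.4164, 6.6000, 2.7046, 0.8083]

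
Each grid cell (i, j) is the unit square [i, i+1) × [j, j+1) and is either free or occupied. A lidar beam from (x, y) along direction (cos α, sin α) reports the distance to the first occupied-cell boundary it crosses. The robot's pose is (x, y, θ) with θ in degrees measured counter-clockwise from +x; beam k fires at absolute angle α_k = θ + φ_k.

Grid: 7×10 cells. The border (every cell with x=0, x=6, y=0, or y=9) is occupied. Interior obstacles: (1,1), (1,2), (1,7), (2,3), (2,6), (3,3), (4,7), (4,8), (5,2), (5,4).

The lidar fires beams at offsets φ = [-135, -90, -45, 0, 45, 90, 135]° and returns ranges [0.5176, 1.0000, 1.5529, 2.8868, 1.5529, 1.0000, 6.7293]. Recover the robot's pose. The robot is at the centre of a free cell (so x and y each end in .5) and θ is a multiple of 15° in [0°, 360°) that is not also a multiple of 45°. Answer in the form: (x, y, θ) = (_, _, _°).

(x, y, θ) = (3.5, 7.5, 150°)

Candidates: 30 free-cell centres × 16 headings = 480 poses. Raycast each; keep the one whose scan matches to 4 dp.
  (1.5, 3.5, 120°): beam 2 = 0.5774 ≠ 1.0000 ✗
  (5.5, 7.5, 195°): beam 1 = 1.0000 ≠ 0.5176 ✗
  (5.5, 6.5, 300°): beam 1 = 3.6235 ≠ 0.5176 ✗
  (3.5, 5.5, 150°): beam 1 = 2.5882 ≠ 0.5176 ✗
  (3.5, 5.5, 30°): beam 1 = 1.5529 ≠ 0.5176 ✗
  …
  (3.5, 7.5, 150°): r_1=0.5176, r_2=1.0000, r_3=1.5529, r_4=2.8868, r_5=1.5529, r_6=1.0000, r_7=6.7293 — all match ✓
Unique over the lattice → pose = (3.5, 7.5, 150°).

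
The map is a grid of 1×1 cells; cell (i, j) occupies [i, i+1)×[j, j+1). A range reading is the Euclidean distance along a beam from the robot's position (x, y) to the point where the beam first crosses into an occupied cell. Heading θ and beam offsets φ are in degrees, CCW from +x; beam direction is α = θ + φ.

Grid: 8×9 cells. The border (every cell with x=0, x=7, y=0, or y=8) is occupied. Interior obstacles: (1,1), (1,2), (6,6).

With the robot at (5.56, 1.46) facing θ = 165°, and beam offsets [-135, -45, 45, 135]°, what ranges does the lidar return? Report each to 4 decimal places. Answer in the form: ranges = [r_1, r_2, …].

ranges = [1.6628, 7.5517, 0.9200, 0.5312]

beam 1: φ=-135°, α=30°
  dir = (cos 30°, sin 30°) = (0.8660, 0.5000); from cell (5,1)
  next x-line at t=0.5081, next y-line at t=1.0800; Δt_x=1.1547, Δt_y=2.0000
    x: enter (6,1) at t=0.5081
    y: enter (6,2) at t=1.0800
    x: enter (7,2) at t=1.6628 ← occupied
  → r_1 = 1.6628
beam 2: φ=-45°, α=120°
  dir = (cos 120°, sin 120°) = (-0.5000, 0.8660); from cell (5,1)
  next x-line at t=1.1200, next y-line at t=0.6235; Δt_x=2.0000, Δt_y=1.1547
    y: enter (5,2) at t=0.6235
    x: enter (4,2) at t=1.1200
    y: enter (4,3) at t=1.7782
    y: enter (4,4) at t=2.9329
    x: enter (3,4) at t=3.1200
    y: enter (3,5) at t=4.0876
    x: enter (2,5) at t=5.1200
    y: enter (2,6) at t=5.2423
    y: enter (2,7) at t=6.3970
    x: enter (1,7) at t=7.1200
    y: enter (1,8) at t=7.5517 ← occupied
  → r_2 = 7.5517
beam 3: φ=45°, α=210°
  dir = (cos 210°, sin 210°) = (-0.8660, -0.5000); from cell (5,1)
  next x-line at t=0.6466, next y-line at t=0.9200; Δt_x=1.1547, Δt_y=2.0000
    x: enter (4,1) at t=0.6466
    y: enter (4,0) at t=0.9200 ← occupied
  → r_3 = 0.9200
beam 4: φ=135°, α=300°
  dir = (cos 300°, sin 300°) = (0.5000, -0.8660); from cell (5,1)
  next x-line at t=0.8800, next y-line at t=0.5312; Δt_x=2.0000, Δt_y=1.1547
    y: enter (5,0) at t=0.5312 ← occupied
  → r_4 = 0.5312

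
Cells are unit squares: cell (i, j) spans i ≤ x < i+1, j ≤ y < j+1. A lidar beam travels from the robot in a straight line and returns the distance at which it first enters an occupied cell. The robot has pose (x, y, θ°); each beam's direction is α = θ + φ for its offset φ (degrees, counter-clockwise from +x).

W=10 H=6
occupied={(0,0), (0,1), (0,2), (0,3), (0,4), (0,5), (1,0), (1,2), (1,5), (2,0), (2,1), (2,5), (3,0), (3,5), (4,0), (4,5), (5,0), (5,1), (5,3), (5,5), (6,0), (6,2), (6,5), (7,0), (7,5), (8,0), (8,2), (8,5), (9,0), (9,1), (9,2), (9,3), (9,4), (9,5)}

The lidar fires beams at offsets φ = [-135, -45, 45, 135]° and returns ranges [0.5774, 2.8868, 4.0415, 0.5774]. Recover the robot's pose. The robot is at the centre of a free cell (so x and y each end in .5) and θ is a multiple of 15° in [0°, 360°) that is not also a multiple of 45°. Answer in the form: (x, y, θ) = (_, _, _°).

Enumerate (i+0.5, j+0.5, θ) over the 26 free cells and 16 admissible headings. For each, cast all 4 beams and compare to the given ranges.
  (6.5, 1.5, 120°): beam 1 = 1.9319 ≠ 0.5774 ✗
  (6.5, 4.5, 165°): beam 1 = 1.0000 ≠ 0.5774 ✗
  (1.5, 3.5, 330°): beam 1 = 0.5176 ≠ 0.5774 ✗
  (6.5, 1.5, 105°): beam 1 = 1.0000 ≠ 0.5774 ✗
  …
  (3.5, 1.5, 75°): r_1=0.5774, r_2=2.8868, r_3=4.0415, r_4=0.5774 — all match ✓
Only this pose fits every beam.

(x, y, θ) = (3.5, 1.5, 75°)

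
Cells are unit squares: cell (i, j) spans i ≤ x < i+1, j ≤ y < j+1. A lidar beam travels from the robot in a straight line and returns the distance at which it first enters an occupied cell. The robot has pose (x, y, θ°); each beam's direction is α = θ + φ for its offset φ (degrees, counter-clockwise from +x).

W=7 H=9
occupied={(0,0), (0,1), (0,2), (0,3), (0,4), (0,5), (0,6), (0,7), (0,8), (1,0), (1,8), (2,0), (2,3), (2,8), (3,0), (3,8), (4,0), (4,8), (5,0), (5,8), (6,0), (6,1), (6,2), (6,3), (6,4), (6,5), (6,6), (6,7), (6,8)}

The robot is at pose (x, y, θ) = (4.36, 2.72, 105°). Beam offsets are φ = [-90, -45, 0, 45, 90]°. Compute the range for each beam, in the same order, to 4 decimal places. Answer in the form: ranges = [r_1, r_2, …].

ranges = [1.6979, 3.2800, 5.4663, 1.5704, 3.4785]

beam 1: φ=-90°, α=15°
  direction (0.9659, 0.2588); cell (4,2); t to first gridline: x 0.6626, y 1.0818 (then +1.0353 / +3.8637)
    (5,2) via x @ 0.6626
    (5,3) via y @ 1.0818
    (6,3) via x @ 1.6979  # hit
  → r_1 = 1.6979
beam 2: φ=-45°, α=60°
  direction (0.5000, 0.8660); cell (4,2); t to first gridline: x 1.2800, y 0.3233 (then +2.0000 / +1.1547)
    (4,3) via y @ 0.3233
    (5,3) via x @ 1.2800
    (5,4) via y @ 1.4780
    (5,5) via y @ 2.6327
    (6,5) via x @ 3.2800  # hit
  → r_2 = 3.2800
beam 3: φ=0°, α=105°
  direction (-0.2588, 0.9659); cell (4,2); t to first gridline: x 1.3909, y 0.2899 (then +3.8637 / +1.0353)
    (4,3) via y @ 0.2899
    (4,4) via y @ 1.3252
    (3,4) via x @ 1.3909
    (3,5) via y @ 2.3604
    (3,6) via y @ 3.3957
    (3,7) via y @ 4.4310
    (2,7) via x @ 5.2546
    (2,8) via y @ 5.4663  # hit
  → r_3 = 5.4663
beam 4: φ=45°, α=150°
  direction (-0.8660, 0.5000); cell (4,2); t to first gridline: x 0.4157, y 0.5600 (then +1.1547 / +2.0000)
    (3,2) via x @ 0.4157
    (3,3) via y @ 0.5600
    (2,3) via x @ 1.5704  # hit
  → r_4 = 1.5704
beam 5: φ=90°, α=195°
  direction (-0.9659, -0.2588); cell (4,2); t to first gridline: x 0.3727, y 2.7819 (then +1.0353 / +3.8637)
    (3,2) via x @ 0.3727
    (2,2) via x @ 1.4080
    (1,2) via x @ 2.4433
    (1,1) via y @ 2.7819
    (0,1) via x @ 3.4785  # hit
  → r_5 = 3.4785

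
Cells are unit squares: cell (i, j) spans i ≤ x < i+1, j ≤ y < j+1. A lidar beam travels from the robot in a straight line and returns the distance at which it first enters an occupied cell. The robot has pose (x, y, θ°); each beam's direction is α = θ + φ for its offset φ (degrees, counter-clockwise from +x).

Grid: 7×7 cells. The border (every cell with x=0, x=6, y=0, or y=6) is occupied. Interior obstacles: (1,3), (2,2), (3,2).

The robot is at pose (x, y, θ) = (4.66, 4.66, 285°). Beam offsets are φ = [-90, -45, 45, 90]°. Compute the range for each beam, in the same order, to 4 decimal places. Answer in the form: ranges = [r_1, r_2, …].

ranges = [2.7538, 1.9168, 1.5473, 1.3873]

beam 1: φ=-90°, α=195°
  direction (-0.9659, -0.2588); cell (4,4); t to first gridline: x 0.6833, y 2.5500 (then +1.0353 / +3.8637)
    (3,4) via x @ 0.6833
    (2,4) via x @ 1.7186
    (2,3) via y @ 2.5500
    (1,3) via x @ 2.7538  # hit
  → r_1 = 2.7538
beam 2: φ=-45°, α=240°
  direction (-0.5000, -0.8660); cell (4,4); t to first gridline: x 1.3200, y 0.7621 (then +2.0000 / +1.1547)
    (4,3) via y @ 0.7621
    (3,3) via x @ 1.3200
    (3,2) via y @ 1.9168  # hit
  → r_2 = 1.9168
beam 3: φ=45°, α=330°
  direction (0.8660, -0.5000); cell (4,4); t to first gridline: x 0.3926, y 1.3200 (then +1.1547 / +2.0000)
    (5,4) via x @ 0.3926
    (5,3) via y @ 1.3200
    (6,3) via x @ 1.5473  # hit
  → r_3 = 1.5473
beam 4: φ=90°, α=15°
  direction (0.9659, 0.2588); cell (4,4); t to first gridline: x 0.3520, y 1.3137 (then +1.0353 / +3.8637)
    (5,4) via x @ 0.3520
    (5,5) via y @ 1.3137
    (6,5) via x @ 1.3873  # hit
  → r_4 = 1.3873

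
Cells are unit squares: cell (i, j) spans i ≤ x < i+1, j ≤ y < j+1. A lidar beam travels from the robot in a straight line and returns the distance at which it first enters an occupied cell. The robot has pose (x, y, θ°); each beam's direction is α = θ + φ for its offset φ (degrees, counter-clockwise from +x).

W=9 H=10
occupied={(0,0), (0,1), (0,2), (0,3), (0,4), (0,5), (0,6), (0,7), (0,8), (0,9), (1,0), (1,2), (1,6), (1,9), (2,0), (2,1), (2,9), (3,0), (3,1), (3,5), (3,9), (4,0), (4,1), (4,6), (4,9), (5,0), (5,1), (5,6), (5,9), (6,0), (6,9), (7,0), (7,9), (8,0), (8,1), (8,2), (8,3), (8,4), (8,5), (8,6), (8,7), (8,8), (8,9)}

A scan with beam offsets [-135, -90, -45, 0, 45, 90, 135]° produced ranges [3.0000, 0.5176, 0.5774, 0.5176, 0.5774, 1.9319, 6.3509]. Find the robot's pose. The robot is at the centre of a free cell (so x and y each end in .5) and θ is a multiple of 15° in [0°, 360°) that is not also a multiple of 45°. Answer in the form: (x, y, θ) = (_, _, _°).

Candidates: 47 free-cell centres × 16 headings = 752 poses. Raycast each; keep the one whose scan matches to 4 dp.
  (6.5, 4.5, 120°): beam 1 = 1.5529 ≠ 3.0000 ✗
  (4.5, 8.5, 330°): beam 1 = 3.6235 ≠ 3.0000 ✗
  (6.5, 7.5, 105°): beam 1 = 1.7321 ≠ 3.0000 ✗
  (4.5, 8.5, 345°): beam 2 = 1.5529 ≠ 0.5176 ✗
  …
  (2.5, 2.5, 255°): r_1=3.0000, r_2=0.5176, r_3=0.5774, r_4=0.5176, r_5=0.5774, r_6=1.9319, r_7=6.3509 — all match ✓
Only this pose fits every beam.

(x, y, θ) = (2.5, 2.5, 255°)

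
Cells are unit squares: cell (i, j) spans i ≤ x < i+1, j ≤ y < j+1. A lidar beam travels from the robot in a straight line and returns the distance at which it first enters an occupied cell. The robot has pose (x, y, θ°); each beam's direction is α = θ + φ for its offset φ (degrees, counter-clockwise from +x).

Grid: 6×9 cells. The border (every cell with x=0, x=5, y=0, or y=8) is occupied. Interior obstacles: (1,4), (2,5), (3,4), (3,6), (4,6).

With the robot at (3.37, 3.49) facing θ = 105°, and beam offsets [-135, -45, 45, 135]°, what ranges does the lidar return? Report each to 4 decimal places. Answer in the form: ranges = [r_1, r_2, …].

beam 1: φ=-135°, α=330°
  direction (0.8660, -0.5000); cell (3,3); t to first gridline: x 0.7275, y 0.9800 (then +1.1547 / +2.0000)
    (4,3) via x @ 0.7275
    (4,2) via y @ 0.9800
    (5,2) via x @ 1.8822  # hit
  → r_1 = 1.8822
beam 2: φ=-45°, α=60°
  direction (0.5000, 0.8660); cell (3,3); t to first gridline: x 1.2600, y 0.5889 (then +2.0000 / +1.1547)
    (3,4) via y @ 0.5889  # hit
  → r_2 = 0.5889
beam 3: φ=45°, α=150°
  direction (-0.8660, 0.5000); cell (3,3); t to first gridline: x 0.4272, y 1.0200 (then +1.1547 / +2.0000)
    (2,3) via x @ 0.4272
    (2,4) via y @ 1.0200
    (1,4) via x @ 1.5819  # hit
  → r_3 = 1.5819
beam 4: φ=135°, α=240°
  direction (-0.5000, -0.8660); cell (3,3); t to first gridline: x 0.7400, y 0.5658 (then +2.0000 / +1.1547)
    (3,2) via y @ 0.5658
    (2,2) via x @ 0.7400
    (2,1) via y @ 1.7205
    (1,1) via x @ 2.7400
    (1,0) via y @ 2.8752  # hit
  → r_4 = 2.8752

ranges = [1.8822, 0.5889, 1.5819, 2.8752]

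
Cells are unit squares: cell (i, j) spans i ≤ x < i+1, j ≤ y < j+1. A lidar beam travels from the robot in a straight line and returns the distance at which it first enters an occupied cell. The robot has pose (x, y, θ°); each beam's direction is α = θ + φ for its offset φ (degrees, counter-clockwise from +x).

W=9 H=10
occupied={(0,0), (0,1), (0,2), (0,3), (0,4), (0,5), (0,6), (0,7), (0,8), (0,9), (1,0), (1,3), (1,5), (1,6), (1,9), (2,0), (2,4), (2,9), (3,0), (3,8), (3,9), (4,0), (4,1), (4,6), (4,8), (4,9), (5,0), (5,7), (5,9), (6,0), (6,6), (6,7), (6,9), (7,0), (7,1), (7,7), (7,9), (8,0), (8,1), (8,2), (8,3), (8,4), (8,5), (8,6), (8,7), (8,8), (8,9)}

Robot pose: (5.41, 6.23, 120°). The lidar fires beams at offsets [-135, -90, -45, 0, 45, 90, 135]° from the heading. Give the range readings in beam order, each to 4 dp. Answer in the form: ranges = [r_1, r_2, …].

beam 1: φ=-135°, α=345°
  d=(0.9659,-0.2588)  start (5,6)  tX=0.6108 tY=0.8887  stride 1/|dx|=1.0353 1/|dy|=3.8637
    cross x-line → (6,6), t=0.6108 (wall)
  → r_1 = 0.6108
beam 2: φ=-90°, α=30°
  d=(0.8660,0.5000)  start (5,6)  tX=0.6813 tY=1.5400  stride 1/|dx|=1.1547 1/|dy|=2.0000
    cross x-line → (6,6), t=0.6813 (wall)
  → r_2 = 0.6813
beam 3: φ=-45°, α=75°
  d=(0.2588,0.9659)  start (5,6)  tX=2.2796 tY=0.7972  stride 1/|dx|=3.8637 1/|dy|=1.0353
    cross y-line → (5,7), t=0.7972 (wall)
  → r_3 = 0.7972
beam 4: φ=0°, α=120°
  d=(-0.5000,0.8660)  start (5,6)  tX=0.8200 tY=0.8891  stride 1/|dx|=2.0000 1/|dy|=1.1547
    cross x-line → (4,6), t=0.8200 (wall)
  → r_4 = 0.8200
beam 5: φ=45°, α=165°
  d=(-0.9659,0.2588)  start (5,6)  tX=0.4245 tY=2.9751  stride 1/|dx|=1.0353 1/|dy|=3.8637
    cross x-line → (4,6), t=0.4245 (wall)
  → r_5 = 0.4245
beam 6: φ=90°, α=210°
  d=(-0.8660,-0.5000)  start (5,6)  tX=0.4734 tY=0.4600  stride 1/|dx|=1.1547 1/|dy|=2.0000
    cross y-line → (5,5), t=0.4600
    cross x-line → (4,5), t=0.4734
    cross x-line → (3,5), t=1.6281
    cross y-line → (3,4), t=2.4600
    cross x-line → (2,4), t=2.7828 (wall)
  → r_6 = 2.7828
beam 7: φ=135°, α=255°
  d=(-0.2588,-0.9659)  start (5,6)  tX=1.5841 tY=0.2381  stride 1/|dx|=3.8637 1/|dy|=1.0353
    cross y-line → (5,5), t=0.2381
    cross y-line → (5,4), t=1.2734
    cross x-line → (4,4), t=1.5841
    cross y-line → (4,3), t=2.3087
    cross y-line → (4,2), t=3.3439
    cross y-line → (4,1), t=4.3792 (wall)
  → r_7 = 4.3792

ranges = [0.6108, 0.6813, 0.7972, 0.8200, 0.4245, 2.7828, 4.3792]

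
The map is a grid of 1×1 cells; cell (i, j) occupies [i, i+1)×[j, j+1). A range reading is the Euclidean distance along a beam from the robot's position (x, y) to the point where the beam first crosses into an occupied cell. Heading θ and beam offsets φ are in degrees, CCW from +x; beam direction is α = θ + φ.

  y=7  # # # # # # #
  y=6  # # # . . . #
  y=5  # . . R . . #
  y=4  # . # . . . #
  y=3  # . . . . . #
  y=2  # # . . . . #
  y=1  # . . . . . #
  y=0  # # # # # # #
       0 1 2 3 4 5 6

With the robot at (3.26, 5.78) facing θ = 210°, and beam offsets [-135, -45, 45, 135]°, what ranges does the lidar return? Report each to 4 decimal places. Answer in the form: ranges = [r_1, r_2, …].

ranges = [1.2630, 0.8500, 1.0046, 2.8367]

beam 1: φ=-135°, α=75°
  dir = (cos 75°, sin 75°) = (0.2588, 0.9659); from cell (3,5)
  next x-line at t=2.8591, next y-line at t=0.2278; Δt_x=3.8637, Δt_y=1.0353
    y: enter (3,6) at t=0.2278
    y: enter (3,7) at t=1.2630 ← occupied
  → r_1 = 1.2630
beam 2: φ=-45°, α=165°
  dir = (cos 165°, sin 165°) = (-0.9659, 0.2588); from cell (3,5)
  next x-line at t=0.2692, next y-line at t=0.8500; Δt_x=1.0353, Δt_y=3.8637
    x: enter (2,5) at t=0.2692
    y: enter (2,6) at t=0.8500 ← occupied
  → r_2 = 0.8500
beam 3: φ=45°, α=255°
  dir = (cos 255°, sin 255°) = (-0.2588, -0.9659); from cell (3,5)
  next x-line at t=1.0046, next y-line at t=0.8075; Δt_x=3.8637, Δt_y=1.0353
    y: enter (3,4) at t=0.8075
    x: enter (2,4) at t=1.0046 ← occupied
  → r_3 = 1.0046
beam 4: φ=135°, α=345°
  dir = (cos 345°, sin 345°) = (0.9659, -0.2588); from cell (3,5)
  next x-line at t=0.7661, next y-line at t=3.0137; Δt_x=1.0353, Δt_y=3.8637
    x: enter (4,5) at t=0.7661
    x: enter (5,5) at t=1.8014
    x: enter (6,5) at t=2.8367 ← occupied
  → r_4 = 2.8367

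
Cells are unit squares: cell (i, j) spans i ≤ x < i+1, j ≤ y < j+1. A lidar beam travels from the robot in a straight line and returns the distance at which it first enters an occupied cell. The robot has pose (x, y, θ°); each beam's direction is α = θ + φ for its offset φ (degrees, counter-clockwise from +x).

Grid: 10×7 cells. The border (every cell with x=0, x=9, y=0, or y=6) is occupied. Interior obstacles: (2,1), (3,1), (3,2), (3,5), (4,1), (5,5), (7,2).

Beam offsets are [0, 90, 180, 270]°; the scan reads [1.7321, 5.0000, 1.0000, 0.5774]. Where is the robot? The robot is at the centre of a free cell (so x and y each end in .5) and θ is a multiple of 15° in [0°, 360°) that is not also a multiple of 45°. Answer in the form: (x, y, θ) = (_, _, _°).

(x, y, θ) = (8.5, 4.5, 120°)

Enumerate (i+0.5, j+0.5, θ) over the 33 free cells and 16 admissible headings. For each, cast all 4 beams and compare to the given ranges.
  (5.5, 2.5, 345°): beam 1 = 1.5529 ≠ 1.7321 ✗
  (5.5, 3.5, 30°): beam 1 = 4.0415 ≠ 1.7321 ✗
  (5.5, 2.5, 75°): beam 1 = 3.6235 ≠ 1.7321 ✗
  (7.5, 5.5, 300°): beam 1 = 3.0000 ≠ 1.7321 ✗
  (2.5, 4.5, 105°): beam 1 = 1.5529 ≠ 1.7321 ✗
  …
  (8.5, 4.5, 120°): r_1=1.7321, r_2=5.0000, r_3=1.0000, r_4=0.5774 — all match ✓
Only this pose fits every beam.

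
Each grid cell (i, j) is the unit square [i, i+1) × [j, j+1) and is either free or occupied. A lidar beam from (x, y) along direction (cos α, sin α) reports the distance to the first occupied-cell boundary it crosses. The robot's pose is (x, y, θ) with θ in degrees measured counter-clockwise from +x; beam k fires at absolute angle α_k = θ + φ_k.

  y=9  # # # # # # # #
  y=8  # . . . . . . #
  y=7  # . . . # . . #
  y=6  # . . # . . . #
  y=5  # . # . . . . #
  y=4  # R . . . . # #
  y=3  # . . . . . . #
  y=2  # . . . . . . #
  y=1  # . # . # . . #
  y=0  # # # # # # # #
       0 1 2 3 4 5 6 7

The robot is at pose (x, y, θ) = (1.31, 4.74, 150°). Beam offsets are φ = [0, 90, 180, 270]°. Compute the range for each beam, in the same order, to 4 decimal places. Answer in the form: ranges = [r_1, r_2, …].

ranges = [0.3580, 0.6200, 6.5702, 1.3800]

beam 1: φ=0°, α=150°
  d=(-0.8660,0.5000)  start (1,4)  tX=0.3580 tY=0.5200  stride 1/|dx|=1.1547 1/|dy|=2.0000
    cross x-line → (0,4), t=0.3580 (wall)
  → r_1 = 0.3580
beam 2: φ=90°, α=240°
  d=(-0.5000,-0.8660)  start (1,4)  tX=0.6200 tY=0.8545  stride 1/|dx|=2.0000 1/|dy|=1.1547
    cross x-line → (0,4), t=0.6200 (wall)
  → r_2 = 0.6200
beam 3: φ=180°, α=330°
  d=(0.8660,-0.5000)  start (1,4)  tX=0.7967 tY=1.4800  stride 1/|dx|=1.1547 1/|dy|=2.0000
    cross x-line → (2,4), t=0.7967
    cross y-line → (2,3), t=1.4800
    cross x-line → (3,3), t=1.9514
    cross x-line → (4,3), t=3.1061
    cross y-line → (4,2), t=3.4800
    cross x-line → (5,2), t=4.2608
    cross x-line → (6,2), t=5.4155
    cross y-line → (6,1), t=5.4800
    cross x-line → (7,1), t=6.5702 (wall)
  → r_3 = 6.5702
beam 4: φ=270°, α=60°
  d=(0.5000,0.8660)  start (1,4)  tX=1.3800 tY=0.3002  stride 1/|dx|=2.0000 1/|dy|=1.1547
    cross y-line → (1,5), t=0.3002
    cross x-line → (2,5), t=1.3800 (wall)
  → r_4 = 1.3800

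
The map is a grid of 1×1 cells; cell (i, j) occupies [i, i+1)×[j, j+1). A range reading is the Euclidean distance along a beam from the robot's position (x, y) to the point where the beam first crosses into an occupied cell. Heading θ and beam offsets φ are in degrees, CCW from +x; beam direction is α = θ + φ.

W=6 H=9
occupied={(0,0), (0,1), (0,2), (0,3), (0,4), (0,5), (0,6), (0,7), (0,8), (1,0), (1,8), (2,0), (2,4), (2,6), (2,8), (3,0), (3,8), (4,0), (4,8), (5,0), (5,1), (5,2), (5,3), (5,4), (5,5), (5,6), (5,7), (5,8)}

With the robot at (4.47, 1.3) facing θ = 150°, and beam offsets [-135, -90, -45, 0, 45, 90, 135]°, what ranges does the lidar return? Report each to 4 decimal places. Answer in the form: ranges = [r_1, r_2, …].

beam 1: φ=-135°, α=15°
  d=(0.9659,0.2588)  start (4,1)  tX=0.5487 tY=2.7046  stride 1/|dx|=1.0353 1/|dy|=3.8637
    cross x-line → (5,1), t=0.5487 (wall)
  → r_1 = 0.5487
beam 2: φ=-90°, α=60°
  d=(0.5000,0.8660)  start (4,1)  tX=1.0600 tY=0.8083  stride 1/|dx|=2.0000 1/|dy|=1.1547
    cross y-line → (4,2), t=0.8083
    cross x-line → (5,2), t=1.0600 (wall)
  → r_2 = 1.0600
beam 3: φ=-45°, α=105°
  d=(-0.2588,0.9659)  start (4,1)  tX=1.8159 tY=0.7247  stride 1/|dx|=3.8637 1/|dy|=1.0353
    cross y-line → (4,2), t=0.7247
    cross y-line → (4,3), t=1.7600
    cross x-line → (3,3), t=1.8159
    cross y-line → (3,4), t=2.7952
    cross y-line → (3,5), t=3.8305
    cross y-line → (3,6), t=4.8658
    cross x-line → (2,6), t=5.6796 (wall)
  → r_3 = 5.6796
beam 4: φ=0°, α=150°
  d=(-0.8660,0.5000)  start (4,1)  tX=0.5427 tY=1.4000  stride 1/|dx|=1.1547 1/|dy|=2.0000
    cross x-line → (3,1), t=0.5427
    cross y-line → (3,2), t=1.4000
    cross x-line → (2,2), t=1.6974
    cross x-line → (1,2), t=2.8521
    cross y-line → (1,3), t=3.4000
    cross x-line → (0,3), t=4.0068 (wall)
  → r_4 = 4.0068
beam 5: φ=45°, α=195°
  d=(-0.9659,-0.2588)  start (4,1)  tX=0.4866 tY=1.1591  stride 1/|dx|=1.0353 1/|dy|=3.8637
    cross x-line → (3,1), t=0.4866
    cross y-line → (3,0), t=1.1591 (wall)
  → r_5 = 1.1591
beam 6: φ=90°, α=240°
  d=(-0.5000,-0.8660)  start (4,1)  tX=0.9400 tY=0.3464  stride 1/|dx|=2.0000 1/|dy|=1.1547
    cross y-line → (4,0), t=0.3464 (wall)
  → r_6 = 0.3464
beam 7: φ=135°, α=285°
  d=(0.2588,-0.9659)  start (4,1)  tX=2.0478 tY=0.3106  stride 1/|dx|=3.8637 1/|dy|=1.0353
    cross y-line → (4,0), t=0.3106 (wall)
  → r_7 = 0.3106

ranges = [0.5487, 1.0600, 5.6796, 4.0068, 1.1591, 0.3464, 0.3106]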